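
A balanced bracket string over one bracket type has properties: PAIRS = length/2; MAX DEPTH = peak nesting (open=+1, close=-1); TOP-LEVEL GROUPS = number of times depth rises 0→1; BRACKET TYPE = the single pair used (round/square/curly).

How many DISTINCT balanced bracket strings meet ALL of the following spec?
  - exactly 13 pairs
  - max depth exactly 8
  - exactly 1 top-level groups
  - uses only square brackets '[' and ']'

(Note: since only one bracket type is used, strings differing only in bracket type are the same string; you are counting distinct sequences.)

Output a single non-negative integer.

Answer: 16422

Derivation:
Spec: pairs=13 depth=8 groups=1
Count(depth <= 8) = 201158
Count(depth <= 7) = 184736
Count(depth == 8) = 201158 - 184736 = 16422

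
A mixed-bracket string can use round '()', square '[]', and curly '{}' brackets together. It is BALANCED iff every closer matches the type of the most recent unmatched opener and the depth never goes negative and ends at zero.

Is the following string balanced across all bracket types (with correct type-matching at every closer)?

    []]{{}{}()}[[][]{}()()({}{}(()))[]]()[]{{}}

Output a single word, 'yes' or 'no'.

pos 0: push '['; stack = [
pos 1: ']' matches '['; pop; stack = (empty)
pos 2: saw closer ']' but stack is empty → INVALID
Verdict: unmatched closer ']' at position 2 → no

Answer: no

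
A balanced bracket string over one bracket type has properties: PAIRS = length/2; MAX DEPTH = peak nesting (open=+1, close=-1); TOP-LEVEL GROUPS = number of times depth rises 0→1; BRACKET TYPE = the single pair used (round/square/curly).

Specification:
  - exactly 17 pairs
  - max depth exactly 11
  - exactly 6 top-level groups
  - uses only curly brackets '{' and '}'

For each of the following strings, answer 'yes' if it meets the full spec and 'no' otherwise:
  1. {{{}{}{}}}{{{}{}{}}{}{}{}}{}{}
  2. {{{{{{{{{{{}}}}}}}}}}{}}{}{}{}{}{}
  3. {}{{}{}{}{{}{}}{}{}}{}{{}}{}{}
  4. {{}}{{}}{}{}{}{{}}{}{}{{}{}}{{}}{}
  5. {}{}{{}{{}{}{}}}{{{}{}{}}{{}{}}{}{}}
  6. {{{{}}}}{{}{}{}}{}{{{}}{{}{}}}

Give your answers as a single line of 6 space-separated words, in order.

String 1 '{{{}{}{}}}{{{}{}{}}{}{}{}}{}{}': depth seq [1 2 3 2 3 2 3 2 1 0 1 2 3 2 3 2 3 2 1 2 1 2 1 2 1 0 1 0 1 0]
  -> pairs=15 depth=3 groups=4 -> no
String 2 '{{{{{{{{{{{}}}}}}}}}}{}}{}{}{}{}{}': depth seq [1 2 3 4 5 6 7 8 9 10 11 10 9 8 7 6 5 4 3 2 1 2 1 0 1 0 1 0 1 0 1 0 1 0]
  -> pairs=17 depth=11 groups=6 -> yes
String 3 '{}{{}{}{}{{}{}}{}{}}{}{{}}{}{}': depth seq [1 0 1 2 1 2 1 2 1 2 3 2 3 2 1 2 1 2 1 0 1 0 1 2 1 0 1 0 1 0]
  -> pairs=15 depth=3 groups=6 -> no
String 4 '{{}}{{}}{}{}{}{{}}{}{}{{}{}}{{}}{}': depth seq [1 2 1 0 1 2 1 0 1 0 1 0 1 0 1 2 1 0 1 0 1 0 1 2 1 2 1 0 1 2 1 0 1 0]
  -> pairs=17 depth=2 groups=11 -> no
String 5 '{}{}{{}{{}{}{}}}{{{}{}{}}{{}{}}{}{}}': depth seq [1 0 1 0 1 2 1 2 3 2 3 2 3 2 1 0 1 2 3 2 3 2 3 2 1 2 3 2 3 2 1 2 1 2 1 0]
  -> pairs=18 depth=3 groups=4 -> no
String 6 '{{{{}}}}{{}{}{}}{}{{{}}{{}{}}}': depth seq [1 2 3 4 3 2 1 0 1 2 1 2 1 2 1 0 1 0 1 2 3 2 1 2 3 2 3 2 1 0]
  -> pairs=15 depth=4 groups=4 -> no

Answer: no yes no no no no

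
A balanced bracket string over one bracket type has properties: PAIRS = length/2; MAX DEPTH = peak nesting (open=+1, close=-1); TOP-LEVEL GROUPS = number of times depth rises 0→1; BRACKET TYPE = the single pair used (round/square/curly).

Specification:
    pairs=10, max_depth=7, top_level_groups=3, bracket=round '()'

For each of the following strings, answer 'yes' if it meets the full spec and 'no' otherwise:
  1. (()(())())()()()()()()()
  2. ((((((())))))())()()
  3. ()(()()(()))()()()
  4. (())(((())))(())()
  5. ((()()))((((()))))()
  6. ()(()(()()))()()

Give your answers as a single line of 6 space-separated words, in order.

String 1 '(()(())())()()()()()()()': depth seq [1 2 1 2 3 2 1 2 1 0 1 0 1 0 1 0 1 0 1 0 1 0 1 0]
  -> pairs=12 depth=3 groups=8 -> no
String 2 '((((((())))))())()()': depth seq [1 2 3 4 5 6 7 6 5 4 3 2 1 2 1 0 1 0 1 0]
  -> pairs=10 depth=7 groups=3 -> yes
String 3 '()(()()(()))()()()': depth seq [1 0 1 2 1 2 1 2 3 2 1 0 1 0 1 0 1 0]
  -> pairs=9 depth=3 groups=5 -> no
String 4 '(())(((())))(())()': depth seq [1 2 1 0 1 2 3 4 3 2 1 0 1 2 1 0 1 0]
  -> pairs=9 depth=4 groups=4 -> no
String 5 '((()()))((((()))))()': depth seq [1 2 3 2 3 2 1 0 1 2 3 4 5 4 3 2 1 0 1 0]
  -> pairs=10 depth=5 groups=3 -> no
String 6 '()(()(()()))()()': depth seq [1 0 1 2 1 2 3 2 3 2 1 0 1 0 1 0]
  -> pairs=8 depth=3 groups=4 -> no

Answer: no yes no no no no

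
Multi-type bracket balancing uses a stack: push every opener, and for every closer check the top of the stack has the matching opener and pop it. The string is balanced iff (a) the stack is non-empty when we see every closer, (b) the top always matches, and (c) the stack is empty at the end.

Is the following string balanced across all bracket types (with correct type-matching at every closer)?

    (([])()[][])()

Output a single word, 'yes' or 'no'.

Answer: yes

Derivation:
pos 0: push '('; stack = (
pos 1: push '('; stack = ((
pos 2: push '['; stack = (([
pos 3: ']' matches '['; pop; stack = ((
pos 4: ')' matches '('; pop; stack = (
pos 5: push '('; stack = ((
pos 6: ')' matches '('; pop; stack = (
pos 7: push '['; stack = ([
pos 8: ']' matches '['; pop; stack = (
pos 9: push '['; stack = ([
pos 10: ']' matches '['; pop; stack = (
pos 11: ')' matches '('; pop; stack = (empty)
pos 12: push '('; stack = (
pos 13: ')' matches '('; pop; stack = (empty)
end: stack empty → VALID
Verdict: properly nested → yes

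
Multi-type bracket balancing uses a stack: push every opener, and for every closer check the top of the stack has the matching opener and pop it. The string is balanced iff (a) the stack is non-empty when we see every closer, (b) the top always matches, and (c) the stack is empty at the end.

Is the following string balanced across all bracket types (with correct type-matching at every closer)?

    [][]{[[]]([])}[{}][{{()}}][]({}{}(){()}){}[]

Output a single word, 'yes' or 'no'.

pos 0: push '['; stack = [
pos 1: ']' matches '['; pop; stack = (empty)
pos 2: push '['; stack = [
pos 3: ']' matches '['; pop; stack = (empty)
pos 4: push '{'; stack = {
pos 5: push '['; stack = {[
pos 6: push '['; stack = {[[
pos 7: ']' matches '['; pop; stack = {[
pos 8: ']' matches '['; pop; stack = {
pos 9: push '('; stack = {(
pos 10: push '['; stack = {([
pos 11: ']' matches '['; pop; stack = {(
pos 12: ')' matches '('; pop; stack = {
pos 13: '}' matches '{'; pop; stack = (empty)
pos 14: push '['; stack = [
pos 15: push '{'; stack = [{
pos 16: '}' matches '{'; pop; stack = [
pos 17: ']' matches '['; pop; stack = (empty)
pos 18: push '['; stack = [
pos 19: push '{'; stack = [{
pos 20: push '{'; stack = [{{
pos 21: push '('; stack = [{{(
pos 22: ')' matches '('; pop; stack = [{{
pos 23: '}' matches '{'; pop; stack = [{
pos 24: '}' matches '{'; pop; stack = [
pos 25: ']' matches '['; pop; stack = (empty)
pos 26: push '['; stack = [
pos 27: ']' matches '['; pop; stack = (empty)
pos 28: push '('; stack = (
pos 29: push '{'; stack = ({
pos 30: '}' matches '{'; pop; stack = (
pos 31: push '{'; stack = ({
pos 32: '}' matches '{'; pop; stack = (
pos 33: push '('; stack = ((
pos 34: ')' matches '('; pop; stack = (
pos 35: push '{'; stack = ({
pos 36: push '('; stack = ({(
pos 37: ')' matches '('; pop; stack = ({
pos 38: '}' matches '{'; pop; stack = (
pos 39: ')' matches '('; pop; stack = (empty)
pos 40: push '{'; stack = {
pos 41: '}' matches '{'; pop; stack = (empty)
pos 42: push '['; stack = [
pos 43: ']' matches '['; pop; stack = (empty)
end: stack empty → VALID
Verdict: properly nested → yes

Answer: yes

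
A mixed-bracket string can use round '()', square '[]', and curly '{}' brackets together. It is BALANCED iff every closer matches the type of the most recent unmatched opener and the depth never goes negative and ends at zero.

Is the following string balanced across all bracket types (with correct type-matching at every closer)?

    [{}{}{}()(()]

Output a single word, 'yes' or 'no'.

Answer: no

Derivation:
pos 0: push '['; stack = [
pos 1: push '{'; stack = [{
pos 2: '}' matches '{'; pop; stack = [
pos 3: push '{'; stack = [{
pos 4: '}' matches '{'; pop; stack = [
pos 5: push '{'; stack = [{
pos 6: '}' matches '{'; pop; stack = [
pos 7: push '('; stack = [(
pos 8: ')' matches '('; pop; stack = [
pos 9: push '('; stack = [(
pos 10: push '('; stack = [((
pos 11: ')' matches '('; pop; stack = [(
pos 12: saw closer ']' but top of stack is '(' (expected ')') → INVALID
Verdict: type mismatch at position 12: ']' closes '(' → no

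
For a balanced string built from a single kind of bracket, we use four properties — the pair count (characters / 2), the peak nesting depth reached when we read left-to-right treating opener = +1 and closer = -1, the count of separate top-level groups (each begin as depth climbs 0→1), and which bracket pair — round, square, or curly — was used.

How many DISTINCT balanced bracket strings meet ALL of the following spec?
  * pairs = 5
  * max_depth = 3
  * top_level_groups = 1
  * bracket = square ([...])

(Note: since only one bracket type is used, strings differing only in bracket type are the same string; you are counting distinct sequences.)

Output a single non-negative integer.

Answer: 7

Derivation:
Spec: pairs=5 depth=3 groups=1
Count(depth <= 3) = 8
Count(depth <= 2) = 1
Count(depth == 3) = 8 - 1 = 7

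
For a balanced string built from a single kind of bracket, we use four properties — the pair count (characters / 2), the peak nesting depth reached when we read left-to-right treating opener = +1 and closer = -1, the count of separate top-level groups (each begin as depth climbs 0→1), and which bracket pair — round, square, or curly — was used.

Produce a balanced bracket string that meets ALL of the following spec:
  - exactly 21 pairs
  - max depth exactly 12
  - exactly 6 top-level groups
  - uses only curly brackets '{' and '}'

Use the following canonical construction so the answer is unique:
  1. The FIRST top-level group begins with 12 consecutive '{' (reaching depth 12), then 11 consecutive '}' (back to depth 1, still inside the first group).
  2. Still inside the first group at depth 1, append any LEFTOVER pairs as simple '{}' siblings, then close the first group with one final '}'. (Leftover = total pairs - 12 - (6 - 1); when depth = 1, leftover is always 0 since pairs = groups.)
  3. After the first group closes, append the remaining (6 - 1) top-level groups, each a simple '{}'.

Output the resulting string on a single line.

Answer: {{{{{{{{{{{{}}}}}}}}}}}{}{}{}{}}{}{}{}{}{}

Derivation:
Spec: pairs=21 depth=12 groups=6
Leftover pairs = 21 - 12 - (6-1) = 4
First group: deep chain of depth 12 + 4 sibling pairs
Remaining 5 groups: simple '{}' each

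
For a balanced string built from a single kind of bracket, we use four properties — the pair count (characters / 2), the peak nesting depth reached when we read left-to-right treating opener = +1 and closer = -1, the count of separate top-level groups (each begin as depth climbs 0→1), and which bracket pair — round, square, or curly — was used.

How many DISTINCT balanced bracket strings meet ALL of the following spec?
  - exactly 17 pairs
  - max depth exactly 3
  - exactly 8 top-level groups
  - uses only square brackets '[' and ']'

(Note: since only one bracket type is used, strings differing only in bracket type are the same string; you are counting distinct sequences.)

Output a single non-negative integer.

Answer: 321248

Derivation:
Spec: pairs=17 depth=3 groups=8
Count(depth <= 3) = 332688
Count(depth <= 2) = 11440
Count(depth == 3) = 332688 - 11440 = 321248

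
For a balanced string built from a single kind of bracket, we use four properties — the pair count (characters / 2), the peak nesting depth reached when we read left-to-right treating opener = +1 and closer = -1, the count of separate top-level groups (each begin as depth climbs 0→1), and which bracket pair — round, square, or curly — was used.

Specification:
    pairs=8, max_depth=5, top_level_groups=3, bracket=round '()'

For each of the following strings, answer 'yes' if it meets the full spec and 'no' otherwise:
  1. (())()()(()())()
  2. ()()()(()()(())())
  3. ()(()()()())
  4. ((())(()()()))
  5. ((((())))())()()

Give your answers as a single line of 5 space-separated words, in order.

Answer: no no no no yes

Derivation:
String 1 '(())()()(()())()': depth seq [1 2 1 0 1 0 1 0 1 2 1 2 1 0 1 0]
  -> pairs=8 depth=2 groups=5 -> no
String 2 '()()()(()()(())())': depth seq [1 0 1 0 1 0 1 2 1 2 1 2 3 2 1 2 1 0]
  -> pairs=9 depth=3 groups=4 -> no
String 3 '()(()()()())': depth seq [1 0 1 2 1 2 1 2 1 2 1 0]
  -> pairs=6 depth=2 groups=2 -> no
String 4 '((())(()()()))': depth seq [1 2 3 2 1 2 3 2 3 2 3 2 1 0]
  -> pairs=7 depth=3 groups=1 -> no
String 5 '((((())))())()()': depth seq [1 2 3 4 5 4 3 2 1 2 1 0 1 0 1 0]
  -> pairs=8 depth=5 groups=3 -> yes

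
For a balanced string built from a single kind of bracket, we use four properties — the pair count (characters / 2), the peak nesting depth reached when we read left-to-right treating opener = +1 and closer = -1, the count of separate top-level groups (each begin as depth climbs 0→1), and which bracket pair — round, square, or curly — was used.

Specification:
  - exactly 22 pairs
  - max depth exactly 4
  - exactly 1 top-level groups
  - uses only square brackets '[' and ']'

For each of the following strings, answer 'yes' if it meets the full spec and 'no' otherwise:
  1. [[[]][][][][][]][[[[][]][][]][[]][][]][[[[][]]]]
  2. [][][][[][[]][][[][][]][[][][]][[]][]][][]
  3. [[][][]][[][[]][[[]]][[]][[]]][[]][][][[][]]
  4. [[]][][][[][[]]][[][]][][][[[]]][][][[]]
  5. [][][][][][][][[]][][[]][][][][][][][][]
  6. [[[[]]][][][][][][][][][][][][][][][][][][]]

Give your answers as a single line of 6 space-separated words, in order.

Answer: no no no no no yes

Derivation:
String 1 '[[[]][][][][][]][[[[][]][][]][[]][][]][[[[][]]]]': depth seq [1 2 3 2 1 2 1 2 1 2 1 2 1 2 1 0 1 2 3 4 3 4 3 2 3 2 3 2 1 2 3 2 1 2 1 2 1 0 1 2 3 4 3 4 3 2 1 0]
  -> pairs=24 depth=4 groups=3 -> no
String 2 '[][][][[][[]][][[][][]][[][][]][[]][]][][]': depth seq [1 0 1 0 1 0 1 2 1 2 3 2 1 2 1 2 3 2 3 2 3 2 1 2 3 2 3 2 3 2 1 2 3 2 1 2 1 0 1 0 1 0]
  -> pairs=21 depth=3 groups=6 -> no
String 3 '[[][][]][[][[]][[[]]][[]][[]]][[]][][][[][]]': depth seq [1 2 1 2 1 2 1 0 1 2 1 2 3 2 1 2 3 4 3 2 1 2 3 2 1 2 3 2 1 0 1 2 1 0 1 0 1 0 1 2 1 2 1 0]
  -> pairs=22 depth=4 groups=6 -> no
String 4 '[[]][][][[][[]]][[][]][][][[[]]][][][[]]': depth seq [1 2 1 0 1 0 1 0 1 2 1 2 3 2 1 0 1 2 1 2 1 0 1 0 1 0 1 2 3 2 1 0 1 0 1 0 1 2 1 0]
  -> pairs=20 depth=3 groups=11 -> no
String 5 '[][][][][][][][[]][][[]][][][][][][][][]': depth seq [1 0 1 0 1 0 1 0 1 0 1 0 1 0 1 2 1 0 1 0 1 2 1 0 1 0 1 0 1 0 1 0 1 0 1 0 1 0 1 0]
  -> pairs=20 depth=2 groups=18 -> no
String 6 '[[[[]]][][][][][][][][][][][][][][][][][][]]': depth seq [1 2 3 4 3 2 1 2 1 2 1 2 1 2 1 2 1 2 1 2 1 2 1 2 1 2 1 2 1 2 1 2 1 2 1 2 1 2 1 2 1 2 1 0]
  -> pairs=22 depth=4 groups=1 -> yes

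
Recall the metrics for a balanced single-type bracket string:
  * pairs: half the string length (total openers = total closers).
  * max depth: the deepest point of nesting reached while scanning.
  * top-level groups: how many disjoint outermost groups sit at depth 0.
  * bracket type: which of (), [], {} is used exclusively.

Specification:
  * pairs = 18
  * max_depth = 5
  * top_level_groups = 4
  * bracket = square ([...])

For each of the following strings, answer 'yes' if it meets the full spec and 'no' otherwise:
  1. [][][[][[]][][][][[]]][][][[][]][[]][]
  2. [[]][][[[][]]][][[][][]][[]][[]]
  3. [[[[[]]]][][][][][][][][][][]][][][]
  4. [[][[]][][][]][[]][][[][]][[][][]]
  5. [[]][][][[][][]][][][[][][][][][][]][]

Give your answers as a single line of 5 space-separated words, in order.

Answer: no no yes no no

Derivation:
String 1 '[][][[][[]][][][][[]]][][][[][]][[]][]': depth seq [1 0 1 0 1 2 1 2 3 2 1 2 1 2 1 2 1 2 3 2 1 0 1 0 1 0 1 2 1 2 1 0 1 2 1 0 1 0]
  -> pairs=19 depth=3 groups=8 -> no
String 2 '[[]][][[[][]]][][[][][]][[]][[]]': depth seq [1 2 1 0 1 0 1 2 3 2 3 2 1 0 1 0 1 2 1 2 1 2 1 0 1 2 1 0 1 2 1 0]
  -> pairs=16 depth=3 groups=7 -> no
String 3 '[[[[[]]]][][][][][][][][][][]][][][]': depth seq [1 2 3 4 5 4 3 2 1 2 1 2 1 2 1 2 1 2 1 2 1 2 1 2 1 2 1 2 1 0 1 0 1 0 1 0]
  -> pairs=18 depth=5 groups=4 -> yes
String 4 '[[][[]][][][]][[]][][[][]][[][][]]': depth seq [1 2 1 2 3 2 1 2 1 2 1 2 1 0 1 2 1 0 1 0 1 2 1 2 1 0 1 2 1 2 1 2 1 0]
  -> pairs=17 depth=3 groups=5 -> no
String 5 '[[]][][][[][][]][][][[][][][][][][]][]': depth seq [1 2 1 0 1 0 1 0 1 2 1 2 1 2 1 0 1 0 1 0 1 2 1 2 1 2 1 2 1 2 1 2 1 2 1 0 1 0]
  -> pairs=19 depth=2 groups=8 -> no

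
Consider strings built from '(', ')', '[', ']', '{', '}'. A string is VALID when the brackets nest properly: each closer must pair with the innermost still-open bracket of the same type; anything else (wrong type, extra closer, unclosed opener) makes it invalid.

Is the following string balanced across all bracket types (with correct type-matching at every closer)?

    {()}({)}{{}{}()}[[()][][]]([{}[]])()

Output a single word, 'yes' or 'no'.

Answer: no

Derivation:
pos 0: push '{'; stack = {
pos 1: push '('; stack = {(
pos 2: ')' matches '('; pop; stack = {
pos 3: '}' matches '{'; pop; stack = (empty)
pos 4: push '('; stack = (
pos 5: push '{'; stack = ({
pos 6: saw closer ')' but top of stack is '{' (expected '}') → INVALID
Verdict: type mismatch at position 6: ')' closes '{' → no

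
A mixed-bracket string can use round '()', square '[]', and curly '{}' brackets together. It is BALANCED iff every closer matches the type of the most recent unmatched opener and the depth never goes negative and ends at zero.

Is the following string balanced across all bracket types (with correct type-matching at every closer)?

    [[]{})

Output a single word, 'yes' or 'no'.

pos 0: push '['; stack = [
pos 1: push '['; stack = [[
pos 2: ']' matches '['; pop; stack = [
pos 3: push '{'; stack = [{
pos 4: '}' matches '{'; pop; stack = [
pos 5: saw closer ')' but top of stack is '[' (expected ']') → INVALID
Verdict: type mismatch at position 5: ')' closes '[' → no

Answer: no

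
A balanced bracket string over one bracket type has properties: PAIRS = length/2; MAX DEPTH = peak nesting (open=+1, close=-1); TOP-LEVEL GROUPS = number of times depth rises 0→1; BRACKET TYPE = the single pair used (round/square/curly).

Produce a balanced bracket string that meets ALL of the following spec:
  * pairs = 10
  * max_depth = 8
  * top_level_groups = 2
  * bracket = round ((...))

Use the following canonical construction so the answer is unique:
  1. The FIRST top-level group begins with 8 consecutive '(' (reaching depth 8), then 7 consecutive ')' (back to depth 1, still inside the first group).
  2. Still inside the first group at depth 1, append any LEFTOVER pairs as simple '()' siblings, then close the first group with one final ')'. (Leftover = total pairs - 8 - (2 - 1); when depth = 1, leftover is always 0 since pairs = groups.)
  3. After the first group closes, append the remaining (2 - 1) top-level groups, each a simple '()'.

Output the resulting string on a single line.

Answer: (((((((()))))))())()

Derivation:
Spec: pairs=10 depth=8 groups=2
Leftover pairs = 10 - 8 - (2-1) = 1
First group: deep chain of depth 8 + 1 sibling pairs
Remaining 1 groups: simple '()' each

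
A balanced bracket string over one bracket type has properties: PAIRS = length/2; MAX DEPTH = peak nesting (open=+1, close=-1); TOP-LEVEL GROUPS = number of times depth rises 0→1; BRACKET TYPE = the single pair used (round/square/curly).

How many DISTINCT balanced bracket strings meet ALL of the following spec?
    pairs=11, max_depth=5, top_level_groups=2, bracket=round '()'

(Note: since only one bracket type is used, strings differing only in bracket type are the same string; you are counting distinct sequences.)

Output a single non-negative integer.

Answer: 5458

Derivation:
Spec: pairs=11 depth=5 groups=2
Count(depth <= 5) = 12578
Count(depth <= 4) = 7120
Count(depth == 5) = 12578 - 7120 = 5458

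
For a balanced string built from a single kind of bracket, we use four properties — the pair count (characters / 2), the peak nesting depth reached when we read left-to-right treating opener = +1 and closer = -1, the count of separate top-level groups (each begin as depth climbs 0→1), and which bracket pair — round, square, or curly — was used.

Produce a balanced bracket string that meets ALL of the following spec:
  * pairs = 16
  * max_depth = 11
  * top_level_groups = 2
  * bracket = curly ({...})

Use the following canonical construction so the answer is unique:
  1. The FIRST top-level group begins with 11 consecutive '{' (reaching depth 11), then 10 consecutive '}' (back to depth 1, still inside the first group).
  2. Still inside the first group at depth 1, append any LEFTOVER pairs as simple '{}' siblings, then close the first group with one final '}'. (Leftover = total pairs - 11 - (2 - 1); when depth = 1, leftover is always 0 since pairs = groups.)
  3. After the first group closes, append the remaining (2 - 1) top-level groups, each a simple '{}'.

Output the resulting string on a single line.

Answer: {{{{{{{{{{{}}}}}}}}}}{}{}{}{}}{}

Derivation:
Spec: pairs=16 depth=11 groups=2
Leftover pairs = 16 - 11 - (2-1) = 4
First group: deep chain of depth 11 + 4 sibling pairs
Remaining 1 groups: simple '{}' each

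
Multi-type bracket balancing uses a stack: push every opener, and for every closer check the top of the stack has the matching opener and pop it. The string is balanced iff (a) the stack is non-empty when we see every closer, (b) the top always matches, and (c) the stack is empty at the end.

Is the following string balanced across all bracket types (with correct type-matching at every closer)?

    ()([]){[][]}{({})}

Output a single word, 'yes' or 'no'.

Answer: yes

Derivation:
pos 0: push '('; stack = (
pos 1: ')' matches '('; pop; stack = (empty)
pos 2: push '('; stack = (
pos 3: push '['; stack = ([
pos 4: ']' matches '['; pop; stack = (
pos 5: ')' matches '('; pop; stack = (empty)
pos 6: push '{'; stack = {
pos 7: push '['; stack = {[
pos 8: ']' matches '['; pop; stack = {
pos 9: push '['; stack = {[
pos 10: ']' matches '['; pop; stack = {
pos 11: '}' matches '{'; pop; stack = (empty)
pos 12: push '{'; stack = {
pos 13: push '('; stack = {(
pos 14: push '{'; stack = {({
pos 15: '}' matches '{'; pop; stack = {(
pos 16: ')' matches '('; pop; stack = {
pos 17: '}' matches '{'; pop; stack = (empty)
end: stack empty → VALID
Verdict: properly nested → yes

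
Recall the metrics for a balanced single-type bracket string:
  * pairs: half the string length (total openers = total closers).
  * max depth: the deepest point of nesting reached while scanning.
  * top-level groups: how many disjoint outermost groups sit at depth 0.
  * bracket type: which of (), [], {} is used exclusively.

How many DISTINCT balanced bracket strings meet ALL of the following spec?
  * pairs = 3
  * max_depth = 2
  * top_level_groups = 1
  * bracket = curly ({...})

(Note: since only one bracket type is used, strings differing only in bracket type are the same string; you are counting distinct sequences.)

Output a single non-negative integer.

Spec: pairs=3 depth=2 groups=1
Count(depth <= 2) = 1
Count(depth <= 1) = 0
Count(depth == 2) = 1 - 0 = 1

Answer: 1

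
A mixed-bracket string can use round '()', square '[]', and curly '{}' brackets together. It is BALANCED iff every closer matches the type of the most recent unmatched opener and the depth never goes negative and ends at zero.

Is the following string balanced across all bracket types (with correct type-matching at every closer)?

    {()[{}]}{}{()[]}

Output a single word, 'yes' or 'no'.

Answer: yes

Derivation:
pos 0: push '{'; stack = {
pos 1: push '('; stack = {(
pos 2: ')' matches '('; pop; stack = {
pos 3: push '['; stack = {[
pos 4: push '{'; stack = {[{
pos 5: '}' matches '{'; pop; stack = {[
pos 6: ']' matches '['; pop; stack = {
pos 7: '}' matches '{'; pop; stack = (empty)
pos 8: push '{'; stack = {
pos 9: '}' matches '{'; pop; stack = (empty)
pos 10: push '{'; stack = {
pos 11: push '('; stack = {(
pos 12: ')' matches '('; pop; stack = {
pos 13: push '['; stack = {[
pos 14: ']' matches '['; pop; stack = {
pos 15: '}' matches '{'; pop; stack = (empty)
end: stack empty → VALID
Verdict: properly nested → yes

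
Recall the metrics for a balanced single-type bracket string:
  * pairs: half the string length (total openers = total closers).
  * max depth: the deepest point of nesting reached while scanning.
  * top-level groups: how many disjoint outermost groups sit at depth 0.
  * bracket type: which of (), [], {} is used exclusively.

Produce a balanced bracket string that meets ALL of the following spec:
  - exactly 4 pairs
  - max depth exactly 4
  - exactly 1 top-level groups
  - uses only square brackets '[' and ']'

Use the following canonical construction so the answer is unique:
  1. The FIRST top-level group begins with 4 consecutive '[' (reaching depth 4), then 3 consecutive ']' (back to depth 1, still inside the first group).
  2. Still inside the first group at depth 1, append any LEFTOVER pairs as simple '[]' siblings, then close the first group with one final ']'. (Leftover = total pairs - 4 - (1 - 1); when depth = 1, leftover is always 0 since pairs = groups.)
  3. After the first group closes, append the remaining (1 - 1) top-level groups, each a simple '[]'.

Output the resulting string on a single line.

Spec: pairs=4 depth=4 groups=1
Leftover pairs = 4 - 4 - (1-1) = 0
First group: deep chain of depth 4 + 0 sibling pairs
Remaining 0 groups: simple '[]' each

Answer: [[[[]]]]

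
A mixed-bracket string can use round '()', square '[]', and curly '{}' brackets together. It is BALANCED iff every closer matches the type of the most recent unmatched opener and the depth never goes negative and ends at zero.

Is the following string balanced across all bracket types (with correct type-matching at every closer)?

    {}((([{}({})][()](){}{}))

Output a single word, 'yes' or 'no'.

pos 0: push '{'; stack = {
pos 1: '}' matches '{'; pop; stack = (empty)
pos 2: push '('; stack = (
pos 3: push '('; stack = ((
pos 4: push '('; stack = (((
pos 5: push '['; stack = ((([
pos 6: push '{'; stack = ((([{
pos 7: '}' matches '{'; pop; stack = ((([
pos 8: push '('; stack = ((([(
pos 9: push '{'; stack = ((([({
pos 10: '}' matches '{'; pop; stack = ((([(
pos 11: ')' matches '('; pop; stack = ((([
pos 12: ']' matches '['; pop; stack = (((
pos 13: push '['; stack = ((([
pos 14: push '('; stack = ((([(
pos 15: ')' matches '('; pop; stack = ((([
pos 16: ']' matches '['; pop; stack = (((
pos 17: push '('; stack = ((((
pos 18: ')' matches '('; pop; stack = (((
pos 19: push '{'; stack = ((({
pos 20: '}' matches '{'; pop; stack = (((
pos 21: push '{'; stack = ((({
pos 22: '}' matches '{'; pop; stack = (((
pos 23: ')' matches '('; pop; stack = ((
pos 24: ')' matches '('; pop; stack = (
end: stack still non-empty (() → INVALID
Verdict: unclosed openers at end: ( → no

Answer: no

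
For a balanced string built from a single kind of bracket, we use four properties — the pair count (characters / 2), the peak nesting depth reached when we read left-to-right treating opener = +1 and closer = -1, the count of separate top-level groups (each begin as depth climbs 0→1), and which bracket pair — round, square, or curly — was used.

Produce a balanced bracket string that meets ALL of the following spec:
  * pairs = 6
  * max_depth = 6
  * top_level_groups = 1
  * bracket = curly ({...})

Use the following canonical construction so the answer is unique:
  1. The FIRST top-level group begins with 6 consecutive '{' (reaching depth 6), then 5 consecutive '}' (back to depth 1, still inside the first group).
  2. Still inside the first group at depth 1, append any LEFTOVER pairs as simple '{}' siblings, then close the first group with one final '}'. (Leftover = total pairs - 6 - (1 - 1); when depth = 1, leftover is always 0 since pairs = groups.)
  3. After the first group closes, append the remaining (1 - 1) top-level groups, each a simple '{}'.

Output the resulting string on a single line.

Answer: {{{{{{}}}}}}

Derivation:
Spec: pairs=6 depth=6 groups=1
Leftover pairs = 6 - 6 - (1-1) = 0
First group: deep chain of depth 6 + 0 sibling pairs
Remaining 0 groups: simple '{}' each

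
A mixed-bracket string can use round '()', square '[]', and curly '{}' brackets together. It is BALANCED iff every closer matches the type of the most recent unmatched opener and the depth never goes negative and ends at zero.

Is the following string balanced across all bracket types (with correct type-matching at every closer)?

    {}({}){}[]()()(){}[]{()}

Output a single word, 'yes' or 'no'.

Answer: yes

Derivation:
pos 0: push '{'; stack = {
pos 1: '}' matches '{'; pop; stack = (empty)
pos 2: push '('; stack = (
pos 3: push '{'; stack = ({
pos 4: '}' matches '{'; pop; stack = (
pos 5: ')' matches '('; pop; stack = (empty)
pos 6: push '{'; stack = {
pos 7: '}' matches '{'; pop; stack = (empty)
pos 8: push '['; stack = [
pos 9: ']' matches '['; pop; stack = (empty)
pos 10: push '('; stack = (
pos 11: ')' matches '('; pop; stack = (empty)
pos 12: push '('; stack = (
pos 13: ')' matches '('; pop; stack = (empty)
pos 14: push '('; stack = (
pos 15: ')' matches '('; pop; stack = (empty)
pos 16: push '{'; stack = {
pos 17: '}' matches '{'; pop; stack = (empty)
pos 18: push '['; stack = [
pos 19: ']' matches '['; pop; stack = (empty)
pos 20: push '{'; stack = {
pos 21: push '('; stack = {(
pos 22: ')' matches '('; pop; stack = {
pos 23: '}' matches '{'; pop; stack = (empty)
end: stack empty → VALID
Verdict: properly nested → yes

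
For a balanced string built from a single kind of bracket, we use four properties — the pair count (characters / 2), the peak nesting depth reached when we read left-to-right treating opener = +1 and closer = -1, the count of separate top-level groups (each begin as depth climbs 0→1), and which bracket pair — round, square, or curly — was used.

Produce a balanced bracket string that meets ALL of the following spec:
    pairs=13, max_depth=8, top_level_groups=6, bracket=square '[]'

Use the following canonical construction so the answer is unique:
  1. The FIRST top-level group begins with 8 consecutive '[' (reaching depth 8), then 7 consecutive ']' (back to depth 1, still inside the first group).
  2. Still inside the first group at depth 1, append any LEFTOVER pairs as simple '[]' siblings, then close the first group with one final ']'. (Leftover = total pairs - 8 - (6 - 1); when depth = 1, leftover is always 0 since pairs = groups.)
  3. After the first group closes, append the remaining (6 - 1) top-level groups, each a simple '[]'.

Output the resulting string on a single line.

Spec: pairs=13 depth=8 groups=6
Leftover pairs = 13 - 8 - (6-1) = 0
First group: deep chain of depth 8 + 0 sibling pairs
Remaining 5 groups: simple '[]' each

Answer: [[[[[[[[]]]]]]]][][][][][]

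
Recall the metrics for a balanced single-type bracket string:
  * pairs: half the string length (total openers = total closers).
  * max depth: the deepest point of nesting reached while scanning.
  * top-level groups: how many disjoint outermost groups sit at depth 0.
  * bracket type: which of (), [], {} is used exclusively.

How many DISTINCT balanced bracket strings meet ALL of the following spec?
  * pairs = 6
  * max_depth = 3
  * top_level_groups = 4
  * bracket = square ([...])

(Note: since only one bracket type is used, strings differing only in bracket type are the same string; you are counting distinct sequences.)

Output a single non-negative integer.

Answer: 4

Derivation:
Spec: pairs=6 depth=3 groups=4
Count(depth <= 3) = 14
Count(depth <= 2) = 10
Count(depth == 3) = 14 - 10 = 4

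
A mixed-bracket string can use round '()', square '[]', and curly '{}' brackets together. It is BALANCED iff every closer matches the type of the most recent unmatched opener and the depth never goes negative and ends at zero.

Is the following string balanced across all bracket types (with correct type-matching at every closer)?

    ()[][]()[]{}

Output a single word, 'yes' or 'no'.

pos 0: push '('; stack = (
pos 1: ')' matches '('; pop; stack = (empty)
pos 2: push '['; stack = [
pos 3: ']' matches '['; pop; stack = (empty)
pos 4: push '['; stack = [
pos 5: ']' matches '['; pop; stack = (empty)
pos 6: push '('; stack = (
pos 7: ')' matches '('; pop; stack = (empty)
pos 8: push '['; stack = [
pos 9: ']' matches '['; pop; stack = (empty)
pos 10: push '{'; stack = {
pos 11: '}' matches '{'; pop; stack = (empty)
end: stack empty → VALID
Verdict: properly nested → yes

Answer: yes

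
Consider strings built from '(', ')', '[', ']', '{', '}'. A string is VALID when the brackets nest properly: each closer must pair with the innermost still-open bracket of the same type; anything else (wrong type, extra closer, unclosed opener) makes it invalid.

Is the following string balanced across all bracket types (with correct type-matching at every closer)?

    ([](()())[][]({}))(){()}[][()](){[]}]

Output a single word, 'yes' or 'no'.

pos 0: push '('; stack = (
pos 1: push '['; stack = ([
pos 2: ']' matches '['; pop; stack = (
pos 3: push '('; stack = ((
pos 4: push '('; stack = (((
pos 5: ')' matches '('; pop; stack = ((
pos 6: push '('; stack = (((
pos 7: ')' matches '('; pop; stack = ((
pos 8: ')' matches '('; pop; stack = (
pos 9: push '['; stack = ([
pos 10: ']' matches '['; pop; stack = (
pos 11: push '['; stack = ([
pos 12: ']' matches '['; pop; stack = (
pos 13: push '('; stack = ((
pos 14: push '{'; stack = (({
pos 15: '}' matches '{'; pop; stack = ((
pos 16: ')' matches '('; pop; stack = (
pos 17: ')' matches '('; pop; stack = (empty)
pos 18: push '('; stack = (
pos 19: ')' matches '('; pop; stack = (empty)
pos 20: push '{'; stack = {
pos 21: push '('; stack = {(
pos 22: ')' matches '('; pop; stack = {
pos 23: '}' matches '{'; pop; stack = (empty)
pos 24: push '['; stack = [
pos 25: ']' matches '['; pop; stack = (empty)
pos 26: push '['; stack = [
pos 27: push '('; stack = [(
pos 28: ')' matches '('; pop; stack = [
pos 29: ']' matches '['; pop; stack = (empty)
pos 30: push '('; stack = (
pos 31: ')' matches '('; pop; stack = (empty)
pos 32: push '{'; stack = {
pos 33: push '['; stack = {[
pos 34: ']' matches '['; pop; stack = {
pos 35: '}' matches '{'; pop; stack = (empty)
pos 36: saw closer ']' but stack is empty → INVALID
Verdict: unmatched closer ']' at position 36 → no

Answer: no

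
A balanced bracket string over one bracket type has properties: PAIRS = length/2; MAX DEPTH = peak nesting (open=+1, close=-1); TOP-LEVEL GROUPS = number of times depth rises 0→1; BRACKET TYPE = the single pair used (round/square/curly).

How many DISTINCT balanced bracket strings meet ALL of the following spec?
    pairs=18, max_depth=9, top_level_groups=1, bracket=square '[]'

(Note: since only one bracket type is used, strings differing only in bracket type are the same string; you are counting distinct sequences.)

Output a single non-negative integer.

Answer: 12776589

Derivation:
Spec: pairs=18 depth=9 groups=1
Count(depth <= 9) = 120902914
Count(depth <= 8) = 108126325
Count(depth == 9) = 120902914 - 108126325 = 12776589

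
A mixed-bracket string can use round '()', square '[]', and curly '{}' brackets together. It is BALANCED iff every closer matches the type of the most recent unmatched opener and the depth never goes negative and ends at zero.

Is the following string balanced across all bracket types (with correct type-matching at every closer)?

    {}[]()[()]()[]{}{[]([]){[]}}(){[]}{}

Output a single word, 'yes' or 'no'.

pos 0: push '{'; stack = {
pos 1: '}' matches '{'; pop; stack = (empty)
pos 2: push '['; stack = [
pos 3: ']' matches '['; pop; stack = (empty)
pos 4: push '('; stack = (
pos 5: ')' matches '('; pop; stack = (empty)
pos 6: push '['; stack = [
pos 7: push '('; stack = [(
pos 8: ')' matches '('; pop; stack = [
pos 9: ']' matches '['; pop; stack = (empty)
pos 10: push '('; stack = (
pos 11: ')' matches '('; pop; stack = (empty)
pos 12: push '['; stack = [
pos 13: ']' matches '['; pop; stack = (empty)
pos 14: push '{'; stack = {
pos 15: '}' matches '{'; pop; stack = (empty)
pos 16: push '{'; stack = {
pos 17: push '['; stack = {[
pos 18: ']' matches '['; pop; stack = {
pos 19: push '('; stack = {(
pos 20: push '['; stack = {([
pos 21: ']' matches '['; pop; stack = {(
pos 22: ')' matches '('; pop; stack = {
pos 23: push '{'; stack = {{
pos 24: push '['; stack = {{[
pos 25: ']' matches '['; pop; stack = {{
pos 26: '}' matches '{'; pop; stack = {
pos 27: '}' matches '{'; pop; stack = (empty)
pos 28: push '('; stack = (
pos 29: ')' matches '('; pop; stack = (empty)
pos 30: push '{'; stack = {
pos 31: push '['; stack = {[
pos 32: ']' matches '['; pop; stack = {
pos 33: '}' matches '{'; pop; stack = (empty)
pos 34: push '{'; stack = {
pos 35: '}' matches '{'; pop; stack = (empty)
end: stack empty → VALID
Verdict: properly nested → yes

Answer: yes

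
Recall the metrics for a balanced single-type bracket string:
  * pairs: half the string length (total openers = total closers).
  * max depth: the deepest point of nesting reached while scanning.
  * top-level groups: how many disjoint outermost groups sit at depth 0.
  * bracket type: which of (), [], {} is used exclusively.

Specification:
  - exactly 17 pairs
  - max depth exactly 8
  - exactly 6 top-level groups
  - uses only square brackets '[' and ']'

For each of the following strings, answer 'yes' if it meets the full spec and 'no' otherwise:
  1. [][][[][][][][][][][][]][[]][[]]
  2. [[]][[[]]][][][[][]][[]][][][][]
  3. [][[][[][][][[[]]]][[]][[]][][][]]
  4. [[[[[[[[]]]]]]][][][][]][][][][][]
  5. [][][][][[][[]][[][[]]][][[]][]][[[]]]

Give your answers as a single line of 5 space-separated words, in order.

String 1 '[][][[][][][][][][][][]][[]][[]]': depth seq [1 0 1 0 1 2 1 2 1 2 1 2 1 2 1 2 1 2 1 2 1 2 1 0 1 2 1 0 1 2 1 0]
  -> pairs=16 depth=2 groups=5 -> no
String 2 '[[]][[[]]][][][[][]][[]][][][][]': depth seq [1 2 1 0 1 2 3 2 1 0 1 0 1 0 1 2 1 2 1 0 1 2 1 0 1 0 1 0 1 0 1 0]
  -> pairs=16 depth=3 groups=10 -> no
String 3 '[][[][[][][][[[]]]][[]][[]][][][]]': depth seq [1 0 1 2 1 2 3 2 3 2 3 2 3 4 5 4 3 2 1 2 3 2 1 2 3 2 1 2 1 2 1 2 1 0]
  -> pairs=17 depth=5 groups=2 -> no
String 4 '[[[[[[[[]]]]]]][][][][]][][][][][]': depth seq [1 2 3 4 5 6 7 8 7 6 5 4 3 2 1 2 1 2 1 2 1 2 1 0 1 0 1 0 1 0 1 0 1 0]
  -> pairs=17 depth=8 groups=6 -> yes
String 5 '[][][][][[][[]][[][[]]][][[]][]][[[]]]': depth seq [1 0 1 0 1 0 1 0 1 2 1 2 3 2 1 2 3 2 3 4 3 2 1 2 1 2 3 2 1 2 1 0 1 2 3 2 1 0]
  -> pairs=19 depth=4 groups=6 -> no

Answer: no no no yes no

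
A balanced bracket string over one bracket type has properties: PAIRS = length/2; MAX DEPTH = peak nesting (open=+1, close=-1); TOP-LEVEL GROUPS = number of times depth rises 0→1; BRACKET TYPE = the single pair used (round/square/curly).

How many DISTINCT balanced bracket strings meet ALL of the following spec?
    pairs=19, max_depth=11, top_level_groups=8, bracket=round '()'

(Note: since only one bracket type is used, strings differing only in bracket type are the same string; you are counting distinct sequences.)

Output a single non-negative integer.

Spec: pairs=19 depth=11 groups=8
Count(depth <= 11) = 14567272
Count(depth <= 10) = 14567064
Count(depth == 11) = 14567272 - 14567064 = 208

Answer: 208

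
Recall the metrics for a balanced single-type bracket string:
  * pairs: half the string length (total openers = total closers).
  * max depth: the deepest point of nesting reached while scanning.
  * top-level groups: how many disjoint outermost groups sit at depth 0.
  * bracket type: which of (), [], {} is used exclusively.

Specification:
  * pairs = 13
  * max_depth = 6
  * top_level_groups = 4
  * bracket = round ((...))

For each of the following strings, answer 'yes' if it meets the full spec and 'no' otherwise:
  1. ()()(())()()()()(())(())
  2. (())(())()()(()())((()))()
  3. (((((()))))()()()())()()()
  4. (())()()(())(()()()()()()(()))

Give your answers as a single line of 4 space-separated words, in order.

String 1 '()()(())()()()()(())(())': depth seq [1 0 1 0 1 2 1 0 1 0 1 0 1 0 1 0 1 2 1 0 1 2 1 0]
  -> pairs=12 depth=2 groups=9 -> no
String 2 '(())(())()()(()())((()))()': depth seq [1 2 1 0 1 2 1 0 1 0 1 0 1 2 1 2 1 0 1 2 3 2 1 0 1 0]
  -> pairs=13 depth=3 groups=7 -> no
String 3 '(((((()))))()()()())()()()': depth seq [1 2 3 4 5 6 5 4 3 2 1 2 1 2 1 2 1 2 1 0 1 0 1 0 1 0]
  -> pairs=13 depth=6 groups=4 -> yes
String 4 '(())()()(())(()()()()()()(()))': depth seq [1 2 1 0 1 0 1 0 1 2 1 0 1 2 1 2 1 2 1 2 1 2 1 2 1 2 3 2 1 0]
  -> pairs=15 depth=3 groups=5 -> no

Answer: no no yes no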